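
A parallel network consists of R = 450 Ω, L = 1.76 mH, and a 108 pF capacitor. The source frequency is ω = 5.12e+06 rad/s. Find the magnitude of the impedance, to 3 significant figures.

X_L = ωL = 9010 Ω
X_C = 1/(ωC) = 1810 Ω
Parallel: admittances add. Y = 1/R + 1/(jωL) + jωC
Y = (0.00222 + j0.000442) S
|Y| = 0.00227 S → |Z| = 1/|Y| = 441 Ω, ∠Z = −∠Y = -11.2°

441 Ω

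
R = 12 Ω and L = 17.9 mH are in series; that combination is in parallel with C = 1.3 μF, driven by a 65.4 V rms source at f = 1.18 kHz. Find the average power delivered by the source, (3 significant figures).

2.89 W

ω = 2πf = 7414 rad/s
X_L = ωL = 133 Ω
X_C = 1/(ωC) = 104 Ω
Branch 1 (R+jX_L): Z₁ = 12.0 + j133 Ω, |Z₁| = 133 Ω
Branch 2 (−jX_C): Z₂ = −j104 Ω
Parallel: Z = Z₁Z₂/(Z₁+Z₂), |Z| = 441 Ω, ∠Z = -72.7°
I = V/|Z| = 148 mA
P = VI cos φ = 65.4 × 0.148 × cos(-72.7°) = 2.89 W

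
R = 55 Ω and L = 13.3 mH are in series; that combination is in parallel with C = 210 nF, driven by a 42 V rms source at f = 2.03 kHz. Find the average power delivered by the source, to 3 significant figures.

ω = 2πf = 12750 rad/s
X_L = ωL = 170 Ω
X_C = 1/(ωC) = 373 Ω
Branch 1 (R+jX_L): Z₁ = 55.0 + j170 Ω, |Z₁| = 178 Ω
Branch 2 (−jX_C): Z₂ = −j373 Ω
Parallel: Z = Z₁Z₂/(Z₁+Z₂), |Z| = 316 Ω, ∠Z = 56.9°
I = V/|Z| = 133 mA
P = VI cos φ = 42 × 0.133 × cos(56.9°) = 3.05 W

3.05 W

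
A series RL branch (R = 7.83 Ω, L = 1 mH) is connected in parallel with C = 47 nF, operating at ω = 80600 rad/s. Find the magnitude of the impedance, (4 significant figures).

116.5 Ω

X_L = ωL = 80.60 Ω
X_C = 1/(ωC) = 264.0 Ω
Branch 1 (R+jX_L): Z₁ = 7.830 + j80.60 Ω, |Z₁| = 80.98 Ω
Branch 2 (−jX_C): Z₂ = −j264.0 Ω
Parallel: Z = Z₁Z₂/(Z₁+Z₂), |Z| = 116.5 Ω, ∠Z = 82.01°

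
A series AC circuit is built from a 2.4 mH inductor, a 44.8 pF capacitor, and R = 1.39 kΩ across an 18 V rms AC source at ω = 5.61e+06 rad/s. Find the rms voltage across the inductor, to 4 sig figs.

X_L = ωL = 13460 Ω
X_C = 1/(ωC) = 3979 Ω
Net reactance X = X_L − X_C = 9485 Ω
Z = 1390 + j9485 Ω
|Z| = √(1390² + 9485²) = 9586 Ω
I = V/|Z| = 1.878 mA
V_L = I·|Z_L| = 0.001878 × 13460 = 25.28 V

25.28 V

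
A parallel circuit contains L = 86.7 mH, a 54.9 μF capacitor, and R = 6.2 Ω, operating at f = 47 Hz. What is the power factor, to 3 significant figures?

ω = 2πf = 295.3 rad/s
X_L = ωL = 25.6 Ω
X_C = 1/(ωC) = 61.7 Ω
Parallel: admittances add. Y = 1/R + 1/(jωL) + jωC
Y = (0.161 − j0.0228) S
|Y| = 0.163 S → |Z| = 1/|Y| = 6.14 Ω, ∠Z = −∠Y = 8.06°
cos φ = cos(8.06°) = 0.990

0.990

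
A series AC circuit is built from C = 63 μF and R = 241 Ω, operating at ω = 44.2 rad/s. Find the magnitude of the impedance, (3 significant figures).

X_C = 1/(ωC) = 359 Ω
Z = 241 − j359 Ω
|Z| = √(241² + 359²) = 432 Ω

432 Ω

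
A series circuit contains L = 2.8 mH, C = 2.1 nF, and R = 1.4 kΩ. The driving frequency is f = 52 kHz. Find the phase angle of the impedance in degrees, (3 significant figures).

ω = 2πf = 326700 rad/s
X_L = ωL = 915 Ω
X_C = 1/(ωC) = 1460 Ω
Net reactance X = X_L − X_C = -543 Ω
Z = 1400 − j543 Ω
|Z| = √(1400² + 543²) = 1500 Ω
∠Z = arctan(-543/1400) = -21.2°

-21.2°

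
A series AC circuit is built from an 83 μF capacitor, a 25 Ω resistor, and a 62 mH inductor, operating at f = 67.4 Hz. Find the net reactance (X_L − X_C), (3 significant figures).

ω = 2πf = 423.5 rad/s
X_L = ωL = 26.3 Ω
X_C = 1/(ωC) = 28.4 Ω
X = 26.3 − 28.4 = -2.19 Ω

-2.19 Ω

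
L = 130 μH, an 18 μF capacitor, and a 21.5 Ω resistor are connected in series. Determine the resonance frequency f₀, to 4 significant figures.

3.290 kHz

ω₀ = 1/√(LC) = 1/√(0.00013 × 1.8e-05) = 20670 rad/s
f₀ = ω₀/(2π) = 3.290 kHz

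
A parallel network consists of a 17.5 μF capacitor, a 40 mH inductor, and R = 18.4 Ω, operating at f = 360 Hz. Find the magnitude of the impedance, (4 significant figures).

16.29 Ω

ω = 2πf = 2262 rad/s
X_L = ωL = 90.48 Ω
X_C = 1/(ωC) = 25.26 Ω
Parallel: admittances add. Y = 1/R + 1/(jωL) + jωC
Y = (0.05435 + j0.02853) S
|Y| = 0.06138 S → |Z| = 1/|Y| = 16.29 Ω, ∠Z = −∠Y = -27.70°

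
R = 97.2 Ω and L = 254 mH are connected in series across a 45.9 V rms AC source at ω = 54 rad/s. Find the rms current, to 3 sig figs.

468 mA

X_L = ωL = 13.7 Ω
Z = 97.2 + j13.7 Ω
|Z| = √(97.2² + 13.7²) = 98.2 Ω
I = V/|Z| = 45.9/98.2 = 468 mA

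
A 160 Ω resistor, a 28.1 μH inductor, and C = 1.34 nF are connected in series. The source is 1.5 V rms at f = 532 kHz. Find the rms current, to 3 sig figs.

ω = 2πf = 3.343e+06 rad/s
X_L = ωL = 93.9 Ω
X_C = 1/(ωC) = 223 Ω
Net reactance X = X_L − X_C = -129 Ω
Z = 160 − j129 Ω
|Z| = √(160² + 129²) = 206 Ω
I = V/|Z| = 1.5/206 = 7.29 mA

7.29 mA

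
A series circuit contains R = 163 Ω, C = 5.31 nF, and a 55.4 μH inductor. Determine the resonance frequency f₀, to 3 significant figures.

293 kHz

ω₀ = 1/√(LC) = 1/√(5.54e-05 × 5.31e-09) = 1.844e+06 rad/s
f₀ = ω₀/(2π) = 293 kHz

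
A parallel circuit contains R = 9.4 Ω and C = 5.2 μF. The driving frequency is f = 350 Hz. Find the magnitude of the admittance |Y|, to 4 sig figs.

ω = 2πf = 2199 rad/s
X_C = 1/(ωC) = 87.45 Ω
Parallel: admittances add. Y = 1/R + jωC
Y = (0.1064 + j0.01144) S
|Y| = 0.1070 S → |Z| = 1/|Y| = 9.346 Ω, ∠Z = −∠Y = -6.135°

107.0 mS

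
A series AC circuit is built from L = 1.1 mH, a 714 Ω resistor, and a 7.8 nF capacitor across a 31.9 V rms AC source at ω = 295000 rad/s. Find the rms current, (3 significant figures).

44.2 mA

X_L = ωL = 324 Ω
X_C = 1/(ωC) = 435 Ω
Net reactance X = X_L − X_C = -110 Ω
Z = 714 − j110 Ω
|Z| = √(714² + 110²) = 722 Ω
I = V/|Z| = 31.9/722 = 44.2 mA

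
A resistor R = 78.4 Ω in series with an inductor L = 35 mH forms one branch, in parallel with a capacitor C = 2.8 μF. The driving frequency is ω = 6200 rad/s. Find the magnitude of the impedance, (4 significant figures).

X_L = ωL = 217.0 Ω
X_C = 1/(ωC) = 57.60 Ω
Branch 1 (R+jX_L): Z₁ = 78.40 + j217.0 Ω, |Z₁| = 230.7 Ω
Branch 2 (−jX_C): Z₂ = −j57.60 Ω
Parallel: Z = Z₁Z₂/(Z₁+Z₂), |Z| = 74.82 Ω, ∠Z = -83.67°

74.82 Ω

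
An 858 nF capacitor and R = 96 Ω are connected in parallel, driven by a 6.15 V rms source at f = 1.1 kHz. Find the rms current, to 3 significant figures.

ω = 2πf = 6912 rad/s
X_C = 1/(ωC) = 169 Ω
Parallel: admittances add. Y = 1/R + jωC
Y = (0.0104 + j0.00593) S
|Y| = 0.0120 S → |Z| = 1/|Y| = 83.4 Ω, ∠Z = −∠Y = -29.7°
I = V/|Z| = 6.15/83.4 = 73.7 mA

73.7 mA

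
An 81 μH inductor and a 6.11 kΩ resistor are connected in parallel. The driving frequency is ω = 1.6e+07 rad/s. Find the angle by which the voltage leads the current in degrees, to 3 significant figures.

78.0°

X_L = ωL = 1300 Ω
Parallel: admittances add. Y = 1/R + 1/(jωL)
Y = (0.000164 − j0.000772) S
|Y| = 0.000789 S → |Z| = 1/|Y| = 1270 Ω, ∠Z = −∠Y = 78.0°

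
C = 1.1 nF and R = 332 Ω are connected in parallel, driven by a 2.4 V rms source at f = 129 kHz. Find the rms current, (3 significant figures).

7.54 mA

ω = 2πf = 810500 rad/s
X_C = 1/(ωC) = 1120 Ω
Parallel: admittances add. Y = 1/R + jωC
Y = (0.00301 + j0.000892) S
|Y| = 0.00314 S → |Z| = 1/|Y| = 318 Ω, ∠Z = −∠Y = -16.5°
I = V/|Z| = 2.4/318 = 7.54 mA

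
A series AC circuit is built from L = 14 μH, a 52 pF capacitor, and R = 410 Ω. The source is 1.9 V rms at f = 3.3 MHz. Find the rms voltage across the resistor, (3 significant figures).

1.03 V

ω = 2πf = 2.073e+07 rad/s
X_L = ωL = 290 Ω
X_C = 1/(ωC) = 927 Ω
Net reactance X = X_L − X_C = -637 Ω
Z = 410 − j637 Ω
|Z| = √(410² + 637²) = 758 Ω
I = V/|Z| = 2.51 mA
V_R = I·|Z_R| = 0.00251 × 410 = 1.03 V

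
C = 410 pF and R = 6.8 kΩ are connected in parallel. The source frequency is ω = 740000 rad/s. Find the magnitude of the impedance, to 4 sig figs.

X_C = 1/(ωC) = 3296 Ω
Parallel: admittances add. Y = 1/R + jωC
Y = (0.0001471 + j0.0003034) S
|Y| = 0.0003372 S → |Z| = 1/|Y| = 2966 Ω, ∠Z = −∠Y = -64.14°

2966 Ω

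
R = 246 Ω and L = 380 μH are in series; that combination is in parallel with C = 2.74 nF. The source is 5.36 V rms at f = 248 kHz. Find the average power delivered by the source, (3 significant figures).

17.2 mW

ω = 2πf = 1.558e+06 rad/s
X_L = ωL = 592 Ω
X_C = 1/(ωC) = 234 Ω
Branch 1 (R+jX_L): Z₁ = 246 + j592 Ω, |Z₁| = 641 Ω
Branch 2 (−jX_C): Z₂ = −j234 Ω
Parallel: Z = Z₁Z₂/(Z₁+Z₂), |Z| = 346 Ω, ∠Z = -78.1°
I = V/|Z| = 15.5 mA
P = VI cos φ = 5.36 × 0.0155 × cos(-78.1°) = 17.2 mW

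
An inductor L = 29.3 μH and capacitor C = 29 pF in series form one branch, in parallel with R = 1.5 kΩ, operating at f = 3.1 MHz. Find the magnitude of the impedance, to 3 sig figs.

ω = 2πf = 1.948e+07 rad/s
X_L = ωL = 571 Ω
X_C = 1/(ωC) = 1770 Ω
Branch 1: Z₁ = R = 1500 Ω
Branch 2 (series LC): Z₂ = j(X_L − X_C) = −j1200 Ω
Parallel: Z = Z₁Z₂/(Z₁+Z₂), |Z| = 937 Ω, ∠Z = -51.3°

937 Ω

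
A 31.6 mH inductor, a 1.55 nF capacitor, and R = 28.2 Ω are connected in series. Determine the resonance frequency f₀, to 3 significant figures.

22.7 kHz

ω₀ = 1/√(LC) = 1/√(0.0316 × 1.55e-09) = 142900 rad/s
f₀ = ω₀/(2π) = 22.7 kHz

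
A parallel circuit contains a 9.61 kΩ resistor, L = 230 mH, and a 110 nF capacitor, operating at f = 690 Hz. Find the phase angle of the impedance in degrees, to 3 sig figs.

ω = 2πf = 4335 rad/s
X_L = ωL = 997 Ω
X_C = 1/(ωC) = 2100 Ω
Parallel: admittances add. Y = 1/R + 1/(jωL) + jωC
Y = (0.000104 − j0.000526) S
|Y| = 0.000536 S → |Z| = 1/|Y| = 1870 Ω, ∠Z = −∠Y = 78.8°

78.8°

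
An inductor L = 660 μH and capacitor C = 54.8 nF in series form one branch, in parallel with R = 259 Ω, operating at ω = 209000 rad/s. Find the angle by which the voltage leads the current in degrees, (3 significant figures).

78.9°

X_L = ωL = 138 Ω
X_C = 1/(ωC) = 87.3 Ω
Branch 1: Z₁ = R = 259 Ω
Branch 2 (series LC): Z₂ = j(X_L − X_C) = j50.6 Ω
Parallel: Z = Z₁Z₂/(Z₁+Z₂), |Z| = 49.7 Ω, ∠Z = 78.9°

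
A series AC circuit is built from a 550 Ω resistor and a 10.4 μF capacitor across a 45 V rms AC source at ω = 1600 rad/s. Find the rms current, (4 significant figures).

81.33 mA

X_C = 1/(ωC) = 60.10 Ω
Z = 550.0 − j60.10 Ω
|Z| = √(550.0² + 60.10²) = 553.3 Ω
I = V/|Z| = 45/553.3 = 81.33 mA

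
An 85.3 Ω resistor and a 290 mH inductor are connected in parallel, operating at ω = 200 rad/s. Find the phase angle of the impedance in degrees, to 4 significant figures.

55.79°

X_L = ωL = 58.00 Ω
Parallel: admittances add. Y = 1/R + 1/(jωL)
Y = (0.01172 − j0.01724) S
|Y| = 0.02085 S → |Z| = 1/|Y| = 47.96 Ω, ∠Z = −∠Y = 55.79°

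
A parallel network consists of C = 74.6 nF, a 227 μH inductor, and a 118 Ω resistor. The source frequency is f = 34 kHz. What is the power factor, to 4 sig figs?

0.8752

ω = 2πf = 213600 rad/s
X_L = ωL = 48.49 Ω
X_C = 1/(ωC) = 62.75 Ω
Parallel: admittances add. Y = 1/R + 1/(jωL) + jωC
Y = (0.008475 − j0.004685) S
|Y| = 0.009683 S → |Z| = 1/|Y| = 103.3 Ω, ∠Z = −∠Y = 28.93°
cos φ = cos(28.93°) = 0.8752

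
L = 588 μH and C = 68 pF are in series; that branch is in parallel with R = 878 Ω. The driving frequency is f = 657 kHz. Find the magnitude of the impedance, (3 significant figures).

ω = 2πf = 4.128e+06 rad/s
X_L = ωL = 2430 Ω
X_C = 1/(ωC) = 3560 Ω
Branch 1: Z₁ = R = 878 Ω
Branch 2 (series LC): Z₂ = j(X_L − X_C) = −j1140 Ω
Parallel: Z = Z₁Z₂/(Z₁+Z₂), |Z| = 694 Ω, ∠Z = -37.7°

694 Ω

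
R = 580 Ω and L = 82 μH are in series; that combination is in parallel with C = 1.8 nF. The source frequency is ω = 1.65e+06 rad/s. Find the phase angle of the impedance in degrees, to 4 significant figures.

X_L = ωL = 135.3 Ω
X_C = 1/(ωC) = 336.7 Ω
Branch 1 (R+jX_L): Z₁ = 580.0 + j135.3 Ω, |Z₁| = 595.6 Ω
Branch 2 (−jX_C): Z₂ = −j336.7 Ω
Parallel: Z = Z₁Z₂/(Z₁+Z₂), |Z| = 326.6 Ω, ∠Z = -57.72°

-57.72°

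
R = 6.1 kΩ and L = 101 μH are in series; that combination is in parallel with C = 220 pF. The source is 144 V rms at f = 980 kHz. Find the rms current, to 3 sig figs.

194 mA

ω = 2πf = 6.158e+06 rad/s
X_L = ωL = 622 Ω
X_C = 1/(ωC) = 738 Ω
Branch 1 (R+jX_L): Z₁ = 6100 + j622 Ω, |Z₁| = 6130 Ω
Branch 2 (−jX_C): Z₂ = −j738 Ω
Parallel: Z = Z₁Z₂/(Z₁+Z₂), |Z| = 742 Ω, ∠Z = -83.1°
I = V/|Z| = 144/742 = 194 mA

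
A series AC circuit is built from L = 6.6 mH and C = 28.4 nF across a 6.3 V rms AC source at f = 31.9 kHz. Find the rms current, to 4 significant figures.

5.492 mA

ω = 2πf = 200400 rad/s
X_L = ωL = 1323 Ω
X_C = 1/(ωC) = 175.7 Ω
Net reactance X = X_L − X_C = 1147 Ω
Z = j1147 Ω
|Z| = √(0² + 1147²) = 1147 Ω
I = V/|Z| = 6.3/1147 = 5.492 mA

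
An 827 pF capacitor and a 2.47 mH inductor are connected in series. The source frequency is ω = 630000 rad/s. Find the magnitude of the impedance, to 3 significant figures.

X_L = ωL = 1560 Ω
X_C = 1/(ωC) = 1920 Ω
Net reactance X = X_L − X_C = -363 Ω
Z = − j363 Ω
|Z| = √(0² + 363²) = 363 Ω

363 Ω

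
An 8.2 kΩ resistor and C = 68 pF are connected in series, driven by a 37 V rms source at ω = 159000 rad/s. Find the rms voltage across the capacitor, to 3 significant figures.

X_C = 1/(ωC) = 92500 Ω
Z = 8200 − j92500 Ω
|Z| = √(8200² + 92500²) = 92900 Ω
I = V/|Z| = 398 μA
V_C = I·|Z_C| = 0.000398 × 92500 = 36.9 V

36.9 V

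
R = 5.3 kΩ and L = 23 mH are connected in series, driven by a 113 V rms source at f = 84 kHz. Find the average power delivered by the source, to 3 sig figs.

386 mW

ω = 2πf = 527800 rad/s
X_L = ωL = 12100 Ω
Z = 5300 + j12100 Ω
|Z| = √(5300² + 12100²) = 13200 Ω
∠Z = arctan(12100/5300) = 66.4°
I = V/|Z| = 8.53 mA
P = VI cos φ = 113 × 0.00853 × cos(66.4°) = 386 mW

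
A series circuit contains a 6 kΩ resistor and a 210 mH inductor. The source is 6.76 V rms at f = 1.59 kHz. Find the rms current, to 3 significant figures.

ω = 2πf = 9990 rad/s
X_L = ωL = 2100 Ω
Z = 6000 + j2100 Ω
|Z| = √(6000² + 2100²) = 6360 Ω
I = V/|Z| = 6.76/6360 = 1.06 mA

1.06 mA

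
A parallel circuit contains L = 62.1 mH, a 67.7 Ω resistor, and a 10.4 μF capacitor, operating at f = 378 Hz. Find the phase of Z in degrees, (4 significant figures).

ω = 2πf = 2375 rad/s
X_L = ωL = 147.5 Ω
X_C = 1/(ωC) = 40.49 Ω
Parallel: admittances add. Y = 1/R + 1/(jωL) + jωC
Y = (0.01477 + j0.01792) S
|Y| = 0.02322 S → |Z| = 1/|Y| = 43.06 Ω, ∠Z = −∠Y = -50.50°

-50.50°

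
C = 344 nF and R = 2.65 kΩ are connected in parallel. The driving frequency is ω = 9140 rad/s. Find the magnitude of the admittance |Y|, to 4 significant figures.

X_C = 1/(ωC) = 318.0 Ω
Parallel: admittances add. Y = 1/R + jωC
Y = (0.0003774 + j0.003144) S
|Y| = 0.003167 S → |Z| = 1/|Y| = 315.8 Ω, ∠Z = −∠Y = -83.16°

3.167 mS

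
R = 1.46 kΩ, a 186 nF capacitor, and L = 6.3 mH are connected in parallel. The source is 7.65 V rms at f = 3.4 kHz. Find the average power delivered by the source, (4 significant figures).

40.08 mW

ω = 2πf = 21360 rad/s
X_L = ωL = 134.6 Ω
X_C = 1/(ωC) = 251.7 Ω
Parallel: admittances add. Y = 1/R + 1/(jωL) + jωC
Y = (0.0006849 − j0.003457) S
|Y| = 0.003524 S → |Z| = 1/|Y| = 283.8 Ω, ∠Z = −∠Y = 78.79°
I = V/|Z| = 26.96 mA
P = VI cos φ = 7.65 × 0.02696 × cos(78.79°) = 40.08 mW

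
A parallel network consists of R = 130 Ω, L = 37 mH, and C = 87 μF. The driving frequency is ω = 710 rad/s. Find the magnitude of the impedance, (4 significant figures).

X_L = ωL = 26.27 Ω
X_C = 1/(ωC) = 16.19 Ω
Parallel: admittances add. Y = 1/R + 1/(jωL) + jωC
Y = (0.007692 + j0.02370) S
|Y| = 0.02492 S → |Z| = 1/|Y| = 40.13 Ω, ∠Z = −∠Y = -72.02°

40.13 Ω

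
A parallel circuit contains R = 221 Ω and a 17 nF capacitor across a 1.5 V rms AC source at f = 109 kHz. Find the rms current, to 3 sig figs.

18.7 mA

ω = 2πf = 684900 rad/s
X_C = 1/(ωC) = 85.9 Ω
Parallel: admittances add. Y = 1/R + jωC
Y = (0.00452 + j0.0116) S
|Y| = 0.0125 S → |Z| = 1/|Y| = 80.1 Ω, ∠Z = −∠Y = -68.8°
I = V/|Z| = 1.5/80.1 = 18.7 mA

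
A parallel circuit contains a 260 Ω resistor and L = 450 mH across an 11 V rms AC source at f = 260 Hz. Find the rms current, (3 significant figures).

ω = 2πf = 1634 rad/s
X_L = ωL = 735 Ω
Parallel: admittances add. Y = 1/R + 1/(jωL)
Y = (0.00385 − j0.00136) S
|Y| = 0.00408 S → |Z| = 1/|Y| = 245 Ω, ∠Z = −∠Y = 19.5°
I = V/|Z| = 11/245 = 44.9 mA

44.9 mA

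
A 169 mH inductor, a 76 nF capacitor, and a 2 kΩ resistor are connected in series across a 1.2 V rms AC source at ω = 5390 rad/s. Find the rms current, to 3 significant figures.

477 μA

X_L = ωL = 911 Ω
X_C = 1/(ωC) = 2440 Ω
Net reactance X = X_L − X_C = -1530 Ω
Z = 2000 − j1530 Ω
|Z| = √(2000² + 1530²) = 2520 Ω
I = V/|Z| = 1.2/2520 = 477 μA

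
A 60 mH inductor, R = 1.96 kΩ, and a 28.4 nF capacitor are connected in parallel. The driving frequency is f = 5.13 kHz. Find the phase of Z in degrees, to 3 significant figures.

ω = 2πf = 32230 rad/s
X_L = ωL = 1930 Ω
X_C = 1/(ωC) = 1090 Ω
Parallel: admittances add. Y = 1/R + 1/(jωL) + jωC
Y = (0.000510 + j0.000398) S
|Y| = 0.000647 S → |Z| = 1/|Y| = 1540 Ω, ∠Z = −∠Y = -38.0°

-38.0°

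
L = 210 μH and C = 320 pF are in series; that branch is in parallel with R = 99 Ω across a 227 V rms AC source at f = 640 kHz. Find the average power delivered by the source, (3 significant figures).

520 W

ω = 2πf = 4.021e+06 rad/s
X_L = ωL = 844 Ω
X_C = 1/(ωC) = 777 Ω
Branch 1: Z₁ = R = 99.0 Ω
Branch 2 (series LC): Z₂ = j(X_L − X_C) = j67.3 Ω
Parallel: Z = Z₁Z₂/(Z₁+Z₂), |Z| = 55.7 Ω, ∠Z = 55.8°
I = V/|Z| = 4.08 A
P = VI cos φ = 227 × 4.08 × cos(55.8°) = 520 W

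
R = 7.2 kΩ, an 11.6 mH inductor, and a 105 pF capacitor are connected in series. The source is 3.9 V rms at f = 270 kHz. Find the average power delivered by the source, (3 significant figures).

ω = 2πf = 1.696e+06 rad/s
X_L = ωL = 19700 Ω
X_C = 1/(ωC) = 5610 Ω
Net reactance X = X_L − X_C = 14100 Ω
Z = 7200 + j14100 Ω
|Z| = √(7200² + 14100²) = 15800 Ω
∠Z = arctan(14100/7200) = 62.9°
I = V/|Z| = 247 μA
P = VI cos φ = 3.9 × 0.000247 × cos(62.9°) = 439 μW

439 μW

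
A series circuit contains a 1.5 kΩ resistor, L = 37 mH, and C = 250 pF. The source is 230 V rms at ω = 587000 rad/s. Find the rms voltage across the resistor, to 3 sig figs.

X_L = ωL = 21700 Ω
X_C = 1/(ωC) = 6810 Ω
Net reactance X = X_L − X_C = 14900 Ω
Z = 1500 + j14900 Ω
|Z| = √(1500² + 14900²) = 15000 Ω
I = V/|Z| = 15.4 mA
V_R = I·|Z_R| = 0.0154 × 1500 = 23.0 V

23.0 V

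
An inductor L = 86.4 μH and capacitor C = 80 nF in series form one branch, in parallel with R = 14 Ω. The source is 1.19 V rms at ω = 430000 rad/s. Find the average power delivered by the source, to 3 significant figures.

101 mW

X_L = ωL = 37.2 Ω
X_C = 1/(ωC) = 29.1 Ω
Branch 1: Z₁ = R = 14.0 Ω
Branch 2 (series LC): Z₂ = j(X_L − X_C) = j8.08 Ω
Parallel: Z = Z₁Z₂/(Z₁+Z₂), |Z| = 7.00 Ω, ∠Z = 60.0°
I = V/|Z| = 170 mA
P = VI cos φ = 1.19 × 0.170 × cos(60.0°) = 101 mW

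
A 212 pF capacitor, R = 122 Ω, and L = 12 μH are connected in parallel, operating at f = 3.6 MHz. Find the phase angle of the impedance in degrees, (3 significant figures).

ω = 2πf = 2.262e+07 rad/s
X_L = ωL = 271 Ω
X_C = 1/(ωC) = 209 Ω
Parallel: admittances add. Y = 1/R + 1/(jωL) + jωC
Y = (0.00820 + j0.00111) S
|Y| = 0.00827 S → |Z| = 1/|Y| = 121 Ω, ∠Z = −∠Y = -7.72°

-7.72°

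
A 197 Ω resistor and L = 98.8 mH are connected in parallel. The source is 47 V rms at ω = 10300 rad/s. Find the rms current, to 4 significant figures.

X_L = ωL = 1018 Ω
Parallel: admittances add. Y = 1/R + 1/(jωL)
Y = (0.005076 − j0.0009827) S
|Y| = 0.005170 S → |Z| = 1/|Y| = 193.4 Ω, ∠Z = −∠Y = 10.96°
I = V/|Z| = 47/193.4 = 243.0 mA

243.0 mA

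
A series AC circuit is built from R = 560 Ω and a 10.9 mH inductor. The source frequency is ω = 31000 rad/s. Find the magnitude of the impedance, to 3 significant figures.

X_L = ωL = 338 Ω
Z = 560 + j338 Ω
|Z| = √(560² + 338²) = 654 Ω

654 Ω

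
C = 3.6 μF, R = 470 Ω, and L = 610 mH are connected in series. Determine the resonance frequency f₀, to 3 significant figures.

ω₀ = 1/√(LC) = 1/√(0.61 × 3.6e-06) = 674.8 rad/s
f₀ = ω₀/(2π) = 107 Hz

107 Hz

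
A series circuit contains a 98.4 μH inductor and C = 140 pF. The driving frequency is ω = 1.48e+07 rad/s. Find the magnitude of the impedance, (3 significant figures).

974 Ω

X_L = ωL = 1460 Ω
X_C = 1/(ωC) = 483 Ω
Net reactance X = X_L − X_C = 974 Ω
Z = j974 Ω
|Z| = √(0² + 974²) = 974 Ω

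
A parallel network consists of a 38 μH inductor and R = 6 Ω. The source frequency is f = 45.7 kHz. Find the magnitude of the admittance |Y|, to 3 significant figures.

ω = 2πf = 287100 rad/s
X_L = ωL = 10.9 Ω
Parallel: admittances add. Y = 1/R + 1/(jωL)
Y = (0.167 − j0.0916) S
|Y| = 0.190 S → |Z| = 1/|Y| = 5.26 Ω, ∠Z = −∠Y = 28.8°

190 mS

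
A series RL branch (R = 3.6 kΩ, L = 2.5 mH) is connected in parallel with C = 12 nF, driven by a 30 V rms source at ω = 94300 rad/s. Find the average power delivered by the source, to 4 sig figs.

X_L = ωL = 235.8 Ω
X_C = 1/(ωC) = 883.7 Ω
Branch 1 (R+jX_L): Z₁ = 3600 + j235.8 Ω, |Z₁| = 3608 Ω
Branch 2 (−jX_C): Z₂ = −j883.7 Ω
Parallel: Z = Z₁Z₂/(Z₁+Z₂), |Z| = 871.6 Ω, ∠Z = -76.05°
I = V/|Z| = 34.42 mA
P = VI cos φ = 30 × 0.03442 × cos(-76.05°) = 248.9 mW

248.9 mW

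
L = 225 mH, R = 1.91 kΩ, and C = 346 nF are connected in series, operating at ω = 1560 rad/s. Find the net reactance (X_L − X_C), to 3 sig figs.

-1500 Ω

X_L = ωL = 351 Ω
X_C = 1/(ωC) = 1850 Ω
X = 351 − 1850 = -1500 Ω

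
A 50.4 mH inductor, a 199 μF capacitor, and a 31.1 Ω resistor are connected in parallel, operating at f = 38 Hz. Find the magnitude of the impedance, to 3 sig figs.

20.8 Ω

ω = 2πf = 238.8 rad/s
X_L = ωL = 12.0 Ω
X_C = 1/(ωC) = 21.0 Ω
Parallel: admittances add. Y = 1/R + 1/(jωL) + jωC
Y = (0.0322 − j0.0356) S
|Y| = 0.0480 S → |Z| = 1/|Y| = 20.8 Ω, ∠Z = −∠Y = 47.9°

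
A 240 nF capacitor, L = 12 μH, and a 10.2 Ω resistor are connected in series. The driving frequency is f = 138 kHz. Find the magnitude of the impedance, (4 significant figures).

11.64 Ω

ω = 2πf = 867100 rad/s
X_L = ωL = 10.40 Ω
X_C = 1/(ωC) = 4.805 Ω
Net reactance X = X_L − X_C = 5.600 Ω
Z = 10.20 + j5.600 Ω
|Z| = √(10.20² + 5.600²) = 11.64 Ω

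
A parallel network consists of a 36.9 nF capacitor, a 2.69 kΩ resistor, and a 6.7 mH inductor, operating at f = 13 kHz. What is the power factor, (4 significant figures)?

0.2989

ω = 2πf = 81680 rad/s
X_L = ωL = 547.3 Ω
X_C = 1/(ωC) = 331.8 Ω
Parallel: admittances add. Y = 1/R + 1/(jωL) + jωC
Y = (0.0003717 + j0.001187) S
|Y| = 0.001244 S → |Z| = 1/|Y| = 804.1 Ω, ∠Z = −∠Y = -72.61°
cos φ = cos(-72.61°) = 0.2989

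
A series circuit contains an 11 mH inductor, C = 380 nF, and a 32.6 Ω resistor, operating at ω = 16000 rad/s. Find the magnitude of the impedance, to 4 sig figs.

34.58 Ω

X_L = ωL = 176.0 Ω
X_C = 1/(ωC) = 164.5 Ω
Net reactance X = X_L − X_C = 11.53 Ω
Z = 32.60 + j11.53 Ω
|Z| = √(32.60² + 11.53²) = 34.58 Ω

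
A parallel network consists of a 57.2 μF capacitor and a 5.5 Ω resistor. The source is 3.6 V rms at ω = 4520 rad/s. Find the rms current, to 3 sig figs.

1.14 A

X_C = 1/(ωC) = 3.87 Ω
Parallel: admittances add. Y = 1/R + jωC
Y = (0.182 + j0.259) S
|Y| = 0.316 S → |Z| = 1/|Y| = 3.16 Ω, ∠Z = −∠Y = -54.9°
I = V/|Z| = 3.6/3.16 = 1.14 A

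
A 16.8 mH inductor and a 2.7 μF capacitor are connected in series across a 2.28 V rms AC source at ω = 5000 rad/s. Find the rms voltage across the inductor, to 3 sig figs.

X_L = ωL = 84.0 Ω
X_C = 1/(ωC) = 74.1 Ω
Net reactance X = X_L − X_C = 9.93 Ω
Z = j9.93 Ω
|Z| = √(0² + 9.93²) = 9.93 Ω
I = V/|Z| = 230 mA
V_L = I·|Z_L| = 0.230 × 84.0 = 19.3 V

19.3 V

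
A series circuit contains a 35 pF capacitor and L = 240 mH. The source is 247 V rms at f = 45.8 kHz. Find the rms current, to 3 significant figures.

ω = 2πf = 287800 rad/s
X_L = ωL = 69100 Ω
X_C = 1/(ωC) = 99300 Ω
Net reactance X = X_L − X_C = -30200 Ω
Z = − j30200 Ω
|Z| = √(0² + 30200²) = 30200 Ω
I = V/|Z| = 247/30200 = 8.17 mA

8.17 mA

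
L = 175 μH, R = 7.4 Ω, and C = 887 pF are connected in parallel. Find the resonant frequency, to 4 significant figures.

ω₀ = 1/√(LC) = 1/√(0.000175 × 8.87e-10) = 2.538e+06 rad/s
f₀ = ω₀/(2π) = 404.0 kHz

404.0 kHz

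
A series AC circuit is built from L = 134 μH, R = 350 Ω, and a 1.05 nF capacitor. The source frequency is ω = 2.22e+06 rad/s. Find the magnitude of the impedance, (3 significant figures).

374 Ω

X_L = ωL = 297 Ω
X_C = 1/(ωC) = 429 Ω
Net reactance X = X_L − X_C = -132 Ω
Z = 350 − j132 Ω
|Z| = √(350² + 132²) = 374 Ω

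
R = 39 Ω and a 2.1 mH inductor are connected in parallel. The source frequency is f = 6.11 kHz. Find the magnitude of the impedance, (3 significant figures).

35.1 Ω

ω = 2πf = 38390 rad/s
X_L = ωL = 80.6 Ω
Parallel: admittances add. Y = 1/R + 1/(jωL)
Y = (0.0256 − j0.0124) S
|Y| = 0.0285 S → |Z| = 1/|Y| = 35.1 Ω, ∠Z = −∠Y = 25.8°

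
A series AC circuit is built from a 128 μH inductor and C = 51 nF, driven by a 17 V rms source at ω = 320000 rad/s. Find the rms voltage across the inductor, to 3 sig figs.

X_L = ωL = 41.0 Ω
X_C = 1/(ωC) = 61.3 Ω
Net reactance X = X_L − X_C = -20.3 Ω
Z = − j20.3 Ω
|Z| = √(0² + 20.3²) = 20.3 Ω
I = V/|Z| = 837 mA
V_L = I·|Z_L| = 0.837 × 41.0 = 34.3 V

34.3 V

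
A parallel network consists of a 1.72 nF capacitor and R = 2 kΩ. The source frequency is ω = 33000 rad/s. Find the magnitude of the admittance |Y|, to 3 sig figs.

503 μS

X_C = 1/(ωC) = 17600 Ω
Parallel: admittances add. Y = 1/R + jωC
Y = (0.000500 + j5.68e-05) S
|Y| = 0.000503 S → |Z| = 1/|Y| = 1990 Ω, ∠Z = −∠Y = -6.48°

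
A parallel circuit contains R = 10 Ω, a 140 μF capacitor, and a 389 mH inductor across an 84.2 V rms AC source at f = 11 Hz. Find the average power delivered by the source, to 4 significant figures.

709.0 W

ω = 2πf = 69.12 rad/s
X_L = ωL = 26.89 Ω
X_C = 1/(ωC) = 103.3 Ω
Parallel: admittances add. Y = 1/R + 1/(jωL) + jωC
Y = (0.1000 − j0.02752) S
|Y| = 0.1037 S → |Z| = 1/|Y| = 9.642 Ω, ∠Z = −∠Y = 15.39°
I = V/|Z| = 8.733 A
P = VI cos φ = 84.2 × 8.733 × cos(15.39°) = 709.0 W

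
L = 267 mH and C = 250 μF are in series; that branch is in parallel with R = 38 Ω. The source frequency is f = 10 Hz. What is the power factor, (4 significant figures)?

0.7769

ω = 2πf = 62.83 rad/s
X_L = ωL = 16.78 Ω
X_C = 1/(ωC) = 63.66 Ω
Branch 1: Z₁ = R = 38.00 Ω
Branch 2 (series LC): Z₂ = j(X_L − X_C) = −j46.89 Ω
Parallel: Z = Z₁Z₂/(Z₁+Z₂), |Z| = 29.52 Ω, ∠Z = -39.02°
cos φ = cos(-39.02°) = 0.7769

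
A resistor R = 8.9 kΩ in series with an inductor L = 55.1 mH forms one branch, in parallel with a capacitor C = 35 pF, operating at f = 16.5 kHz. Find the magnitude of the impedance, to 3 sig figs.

10800 Ω

ω = 2πf = 103700 rad/s
X_L = ωL = 5710 Ω
X_C = 1/(ωC) = 276000 Ω
Branch 1 (R+jX_L): Z₁ = 8900 + j5710 Ω, |Z₁| = 10600 Ω
Branch 2 (−jX_C): Z₂ = −j276000 Ω
Parallel: Z = Z₁Z₂/(Z₁+Z₂), |Z| = 10800 Ω, ∠Z = 30.8°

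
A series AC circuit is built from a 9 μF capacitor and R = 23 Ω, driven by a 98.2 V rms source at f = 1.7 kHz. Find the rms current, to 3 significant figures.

3.89 A

ω = 2πf = 10680 rad/s
X_C = 1/(ωC) = 10.4 Ω
Z = 23.0 − j10.4 Ω
|Z| = √(23.0² + 10.4²) = 25.2 Ω
I = V/|Z| = 98.2/25.2 = 3.89 A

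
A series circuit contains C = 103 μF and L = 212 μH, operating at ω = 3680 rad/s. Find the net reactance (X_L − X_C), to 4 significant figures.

-1.858 Ω

X_L = ωL = 0.7802 Ω
X_C = 1/(ωC) = 2.638 Ω
X = 0.7802 − 2.638 = -1.858 Ω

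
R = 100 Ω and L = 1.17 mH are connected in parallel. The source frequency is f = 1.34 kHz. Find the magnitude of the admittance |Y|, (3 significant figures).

ω = 2πf = 8419 rad/s
X_L = ωL = 9.85 Ω
Parallel: admittances add. Y = 1/R + 1/(jωL)
Y = (0.0100 − j0.102) S
|Y| = 0.102 S → |Z| = 1/|Y| = 9.80 Ω, ∠Z = −∠Y = 84.4°

102 mS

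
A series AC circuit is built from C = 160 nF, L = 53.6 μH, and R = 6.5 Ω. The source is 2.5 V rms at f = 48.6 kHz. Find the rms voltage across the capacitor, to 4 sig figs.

6.658 V

ω = 2πf = 305400 rad/s
X_L = ωL = 16.37 Ω
X_C = 1/(ωC) = 20.47 Ω
Net reactance X = X_L − X_C = -4.100 Ω
Z = 6.500 − j4.100 Ω
|Z| = √(6.500² + 4.100²) = 7.685 Ω
I = V/|Z| = 325.3 mA
V_C = I·|Z_C| = 0.3253 × 20.47 = 6.658 V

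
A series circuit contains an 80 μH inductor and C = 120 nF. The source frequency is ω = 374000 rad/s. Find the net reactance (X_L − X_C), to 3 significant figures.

7.64 Ω

X_L = ωL = 29.9 Ω
X_C = 1/(ωC) = 22.3 Ω
X = 29.9 − 22.3 = 7.64 Ω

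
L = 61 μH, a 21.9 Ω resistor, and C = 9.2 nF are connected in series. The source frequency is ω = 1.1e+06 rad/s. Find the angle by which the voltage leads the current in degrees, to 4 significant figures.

-55.37°

X_L = ωL = 67.10 Ω
X_C = 1/(ωC) = 98.81 Ω
Net reactance X = X_L − X_C = -31.71 Ω
Z = 21.90 − j31.71 Ω
|Z| = √(21.90² + 31.71²) = 38.54 Ω
∠Z = arctan(-31.71/21.90) = -55.37°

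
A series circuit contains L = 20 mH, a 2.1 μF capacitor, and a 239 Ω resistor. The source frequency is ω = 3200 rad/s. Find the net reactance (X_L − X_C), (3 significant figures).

X_L = ωL = 64.0 Ω
X_C = 1/(ωC) = 149 Ω
X = 64.0 − 149 = -84.8 Ω

-84.8 Ω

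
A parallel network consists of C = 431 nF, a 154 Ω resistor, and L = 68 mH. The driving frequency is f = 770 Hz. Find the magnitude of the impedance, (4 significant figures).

ω = 2πf = 4838 rad/s
X_L = ωL = 329.0 Ω
X_C = 1/(ωC) = 479.6 Ω
Parallel: admittances add. Y = 1/R + 1/(jωL) + jωC
Y = (0.006494 − j0.0009544) S
|Y| = 0.006563 S → |Z| = 1/|Y| = 152.4 Ω, ∠Z = −∠Y = 8.362°

152.4 Ω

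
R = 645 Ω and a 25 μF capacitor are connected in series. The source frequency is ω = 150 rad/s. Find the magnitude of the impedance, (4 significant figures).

698.0 Ω

X_C = 1/(ωC) = 266.7 Ω
Z = 645.0 − j266.7 Ω
|Z| = √(645.0² + 266.7²) = 698.0 Ω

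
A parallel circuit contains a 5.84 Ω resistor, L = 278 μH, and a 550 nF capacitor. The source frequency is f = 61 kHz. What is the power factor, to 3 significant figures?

ω = 2πf = 383300 rad/s
X_L = ωL = 107 Ω
X_C = 1/(ωC) = 4.74 Ω
Parallel: admittances add. Y = 1/R + 1/(jωL) + jωC
Y = (0.171 + j0.201) S
|Y| = 0.264 S → |Z| = 1/|Y| = 3.78 Ω, ∠Z = −∠Y = -49.6°
cos φ = cos(-49.6°) = 0.648

0.648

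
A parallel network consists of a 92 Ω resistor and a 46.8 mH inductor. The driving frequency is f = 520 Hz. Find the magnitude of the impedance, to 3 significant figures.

ω = 2πf = 3267 rad/s
X_L = ωL = 153 Ω
Parallel: admittances add. Y = 1/R + 1/(jωL)
Y = (0.0109 − j0.00654) S
|Y| = 0.0127 S → |Z| = 1/|Y| = 78.8 Ω, ∠Z = −∠Y = 31.0°

78.8 Ω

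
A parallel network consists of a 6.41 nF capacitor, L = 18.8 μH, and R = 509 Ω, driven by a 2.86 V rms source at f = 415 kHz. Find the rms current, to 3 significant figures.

ω = 2πf = 2.608e+06 rad/s
X_L = ωL = 49.0 Ω
X_C = 1/(ωC) = 59.8 Ω
Parallel: admittances add. Y = 1/R + 1/(jωL) + jωC
Y = (0.00196 − j0.00369) S
|Y| = 0.00418 S → |Z| = 1/|Y| = 239 Ω, ∠Z = −∠Y = 61.9°
I = V/|Z| = 2.86/239 = 11.9 mA

11.9 mA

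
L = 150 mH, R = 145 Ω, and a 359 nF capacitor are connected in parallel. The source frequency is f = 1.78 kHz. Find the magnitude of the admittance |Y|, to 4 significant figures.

ω = 2πf = 11180 rad/s
X_L = ωL = 1678 Ω
X_C = 1/(ωC) = 249.1 Ω
Parallel: admittances add. Y = 1/R + 1/(jωL) + jωC
Y = (0.006897 + j0.003419) S
|Y| = 0.007698 S → |Z| = 1/|Y| = 129.9 Ω, ∠Z = −∠Y = -26.37°

7.698 mS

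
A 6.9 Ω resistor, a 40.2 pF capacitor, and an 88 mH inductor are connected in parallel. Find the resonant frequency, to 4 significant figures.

ω₀ = 1/√(LC) = 1/√(0.088 × 4.02e-11) = 531700 rad/s
f₀ = ω₀/(2π) = 84.62 kHz

84.62 kHz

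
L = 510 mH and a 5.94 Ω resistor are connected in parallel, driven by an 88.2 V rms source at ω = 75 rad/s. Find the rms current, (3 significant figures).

X_L = ωL = 38.2 Ω
Parallel: admittances add. Y = 1/R + 1/(jωL)
Y = (0.168 − j0.0261) S
|Y| = 0.170 S → |Z| = 1/|Y| = 5.87 Ω, ∠Z = −∠Y = 8.83°
I = V/|Z| = 88.2/5.87 = 15.0 A

15.0 A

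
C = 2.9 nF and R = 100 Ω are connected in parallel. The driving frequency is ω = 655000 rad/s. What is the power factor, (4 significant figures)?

X_C = 1/(ωC) = 526.5 Ω
Parallel: admittances add. Y = 1/R + jωC
Y = (0.01000 + j0.001899) S
|Y| = 0.01018 S → |Z| = 1/|Y| = 98.24 Ω, ∠Z = −∠Y = -10.76°
cos φ = cos(-10.76°) = 0.9824

0.9824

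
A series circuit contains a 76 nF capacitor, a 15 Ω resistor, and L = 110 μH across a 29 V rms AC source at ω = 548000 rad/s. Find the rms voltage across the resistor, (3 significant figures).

11.1 V

X_L = ωL = 60.3 Ω
X_C = 1/(ωC) = 24.0 Ω
Net reactance X = X_L − X_C = 36.3 Ω
Z = 15.0 + j36.3 Ω
|Z| = √(15.0² + 36.3²) = 39.2 Ω
I = V/|Z| = 739 mA
V_R = I·|Z_R| = 0.739 × 15.0 = 11.1 V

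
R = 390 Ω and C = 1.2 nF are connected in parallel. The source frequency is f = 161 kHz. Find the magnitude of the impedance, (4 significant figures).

ω = 2πf = 1.012e+06 rad/s
X_C = 1/(ωC) = 823.8 Ω
Parallel: admittances add. Y = 1/R + jωC
Y = (0.002564 + j0.001214) S
|Y| = 0.002837 S → |Z| = 1/|Y| = 352.5 Ω, ∠Z = −∠Y = -25.33°

352.5 Ω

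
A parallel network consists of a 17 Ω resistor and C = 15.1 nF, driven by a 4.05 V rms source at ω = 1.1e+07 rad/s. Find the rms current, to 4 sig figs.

X_C = 1/(ωC) = 6.020 Ω
Parallel: admittances add. Y = 1/R + jωC
Y = (0.05882 + j0.1661) S
|Y| = 0.1762 S → |Z| = 1/|Y| = 5.675 Ω, ∠Z = −∠Y = -70.50°
I = V/|Z| = 4.05/5.675 = 713.6 mA

713.6 mA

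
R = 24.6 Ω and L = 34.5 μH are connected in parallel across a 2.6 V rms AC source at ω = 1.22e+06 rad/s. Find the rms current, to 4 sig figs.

122.4 mA

X_L = ωL = 42.09 Ω
Parallel: admittances add. Y = 1/R + 1/(jωL)
Y = (0.04065 − j0.02376) S
|Y| = 0.04708 S → |Z| = 1/|Y| = 21.24 Ω, ∠Z = −∠Y = 30.30°
I = V/|Z| = 2.6/21.24 = 122.4 mA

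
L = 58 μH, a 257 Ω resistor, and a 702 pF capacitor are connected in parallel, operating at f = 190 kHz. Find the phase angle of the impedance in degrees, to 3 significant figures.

74.0°

ω = 2πf = 1.194e+06 rad/s
X_L = ωL = 69.2 Ω
X_C = 1/(ωC) = 1190 Ω
Parallel: admittances add. Y = 1/R + 1/(jωL) + jωC
Y = (0.00389 − j0.0136) S
|Y| = 0.0141 S → |Z| = 1/|Y| = 70.7 Ω, ∠Z = −∠Y = 74.0°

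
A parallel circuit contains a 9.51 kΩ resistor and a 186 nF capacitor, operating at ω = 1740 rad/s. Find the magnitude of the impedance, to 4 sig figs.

X_C = 1/(ωC) = 3090 Ω
Parallel: admittances add. Y = 1/R + jωC
Y = (0.0001052 + j0.0003236) S
|Y| = 0.0003403 S → |Z| = 1/|Y| = 2939 Ω, ∠Z = −∠Y = -72.00°

2939 Ω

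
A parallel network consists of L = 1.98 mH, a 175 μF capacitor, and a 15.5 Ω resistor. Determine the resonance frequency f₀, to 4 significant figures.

270.4 Hz

ω₀ = 1/√(LC) = 1/√(0.00198 × 0.000175) = 1699 rad/s
f₀ = ω₀/(2π) = 270.4 Hz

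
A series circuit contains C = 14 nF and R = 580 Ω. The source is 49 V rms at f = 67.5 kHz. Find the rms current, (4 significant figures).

ω = 2πf = 424100 rad/s
X_C = 1/(ωC) = 168.4 Ω
Z = 580.0 − j168.4 Ω
|Z| = √(580.0² + 168.4²) = 604.0 Ω
I = V/|Z| = 49/604.0 = 81.13 mA

81.13 mA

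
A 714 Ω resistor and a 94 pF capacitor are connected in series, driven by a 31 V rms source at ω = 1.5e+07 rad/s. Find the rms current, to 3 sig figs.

X_C = 1/(ωC) = 709 Ω
Z = 714 − j709 Ω
|Z| = √(714² + 709²) = 1010 Ω
I = V/|Z| = 31/1010 = 30.8 mA

30.8 mA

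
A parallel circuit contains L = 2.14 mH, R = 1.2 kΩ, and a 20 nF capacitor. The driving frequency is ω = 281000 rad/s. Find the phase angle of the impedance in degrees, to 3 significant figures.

-78.1°

X_L = ωL = 601 Ω
X_C = 1/(ωC) = 178 Ω
Parallel: admittances add. Y = 1/R + 1/(jωL) + jωC
Y = (0.000833 + j0.00396) S
|Y| = 0.00404 S → |Z| = 1/|Y| = 247 Ω, ∠Z = −∠Y = -78.1°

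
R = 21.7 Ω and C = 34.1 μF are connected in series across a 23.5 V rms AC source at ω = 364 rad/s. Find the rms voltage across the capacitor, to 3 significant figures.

X_C = 1/(ωC) = 80.6 Ω
Z = 21.7 − j80.6 Ω
|Z| = √(21.7² + 80.6²) = 83.4 Ω
I = V/|Z| = 282 mA
V_C = I·|Z_C| = 0.282 × 80.6 = 22.7 V

22.7 V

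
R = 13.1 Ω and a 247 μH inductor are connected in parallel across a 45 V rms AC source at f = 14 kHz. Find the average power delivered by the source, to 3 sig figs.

155 W

ω = 2πf = 87960 rad/s
X_L = ωL = 21.7 Ω
Parallel: admittances add. Y = 1/R + 1/(jωL)
Y = (0.0763 − j0.0460) S
|Y| = 0.0891 S → |Z| = 1/|Y| = 11.2 Ω, ∠Z = −∠Y = 31.1°
I = V/|Z| = 4.01 A
P = VI cos φ = 45 × 4.01 × cos(31.1°) = 155 W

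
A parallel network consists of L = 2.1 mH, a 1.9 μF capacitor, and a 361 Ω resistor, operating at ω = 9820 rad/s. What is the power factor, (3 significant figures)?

X_L = ωL = 20.6 Ω
X_C = 1/(ωC) = 53.6 Ω
Parallel: admittances add. Y = 1/R + 1/(jωL) + jωC
Y = (0.00277 − j0.0298) S
|Y| = 0.0300 S → |Z| = 1/|Y| = 33.4 Ω, ∠Z = −∠Y = 84.7°
cos φ = cos(84.7°) = 0.0925

0.0925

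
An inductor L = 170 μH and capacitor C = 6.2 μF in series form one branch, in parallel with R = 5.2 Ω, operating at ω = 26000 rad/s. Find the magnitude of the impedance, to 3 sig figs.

1.69 Ω

X_L = ωL = 4.42 Ω
X_C = 1/(ωC) = 6.20 Ω
Branch 1: Z₁ = R = 5.20 Ω
Branch 2 (series LC): Z₂ = j(X_L − X_C) = −j1.78 Ω
Parallel: Z = Z₁Z₂/(Z₁+Z₂), |Z| = 1.69 Ω, ∠Z = -71.1°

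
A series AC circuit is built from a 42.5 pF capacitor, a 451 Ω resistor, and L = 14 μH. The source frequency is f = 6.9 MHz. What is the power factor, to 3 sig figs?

0.990

ω = 2πf = 4.335e+07 rad/s
X_L = ωL = 607 Ω
X_C = 1/(ωC) = 543 Ω
Net reactance X = X_L − X_C = 64.2 Ω
Z = 451 + j64.2 Ω
|Z| = √(451² + 64.2²) = 456 Ω
∠Z = arctan(64.2/451) = 8.11°
cos φ = cos(8.11°) = 0.990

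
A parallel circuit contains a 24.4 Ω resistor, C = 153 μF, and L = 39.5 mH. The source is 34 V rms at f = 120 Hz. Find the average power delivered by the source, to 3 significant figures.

47.4 W

ω = 2πf = 754.0 rad/s
X_L = ωL = 29.8 Ω
X_C = 1/(ωC) = 8.67 Ω
Parallel: admittances add. Y = 1/R + 1/(jωL) + jωC
Y = (0.0410 + j0.0818) S
|Y| = 0.0915 S → |Z| = 1/|Y| = 10.9 Ω, ∠Z = −∠Y = -63.4°
I = V/|Z| = 3.11 A
P = VI cos φ = 34 × 3.11 × cos(-63.4°) = 47.4 W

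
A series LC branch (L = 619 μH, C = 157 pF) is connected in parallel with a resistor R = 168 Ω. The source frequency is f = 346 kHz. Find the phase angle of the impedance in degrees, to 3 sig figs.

ω = 2πf = 2.174e+06 rad/s
X_L = ωL = 1350 Ω
X_C = 1/(ωC) = 2930 Ω
Branch 1: Z₁ = R = 168 Ω
Branch 2 (series LC): Z₂ = j(X_L − X_C) = −j1580 Ω
Parallel: Z = Z₁Z₂/(Z₁+Z₂), |Z| = 167 Ω, ∠Z = -6.05°

-6.05°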